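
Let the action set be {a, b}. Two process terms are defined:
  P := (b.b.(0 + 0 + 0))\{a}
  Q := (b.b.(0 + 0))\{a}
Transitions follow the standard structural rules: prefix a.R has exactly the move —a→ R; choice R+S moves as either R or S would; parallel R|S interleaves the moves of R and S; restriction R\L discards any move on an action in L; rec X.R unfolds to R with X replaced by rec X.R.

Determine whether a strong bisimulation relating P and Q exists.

bisimilar

LTS(P): 3 reachable states
  u0 = (b.b.(0 + 0 + 0))\{a} has moves ··b··> u1
  u1 = (b.(0 + 0 + 0))\{a} has moves ··b··> u2
  u2 = (0 + 0 + 0)\{a} has moves (no moves)
LTS(Q): 3 reachable states
  v0 = (b.b.(0 + 0))\{a} has moves ··b··> v1
  v1 = (b.(0 + 0))\{a} has moves ··b··> v2
  v2 = (0 + 0)\{a} has moves (no moves)
Bisimilarity quotient blocks:
  B0 = {u0, v0}
  B1 = {u1, v1}
  B2 = {u2, v2}
u0 ∈ B0, v0 ∈ B0 → same block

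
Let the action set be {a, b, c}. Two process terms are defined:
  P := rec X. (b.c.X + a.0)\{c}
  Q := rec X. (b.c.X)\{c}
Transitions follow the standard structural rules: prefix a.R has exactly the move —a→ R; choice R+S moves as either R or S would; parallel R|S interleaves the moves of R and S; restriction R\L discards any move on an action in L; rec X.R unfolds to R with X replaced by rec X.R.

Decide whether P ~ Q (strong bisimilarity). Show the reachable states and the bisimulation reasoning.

NO

LTS(P): 3 reachable states
  p0 = rec X. (b.c.X + a.0)\{c} has moves -a-> p1, -b-> p2
  p1 = 0\{c} has moves deadlocked
  p2 = (c.(rec X. (b.c.X + a.0)\{c}))\{c} has moves deadlocked
LTS(Q): 2 reachable states
  q0 = rec X. (b.c.X)\{c} has moves -b-> q1
  q1 = (c.(rec X. (b.c.X)\{c}))\{c} has moves deadlocked
Coarsest stable partition (strong bisimilarity classes):
  B0 = {p0}
  B1 = {p1, p2, q1}
  B2 = {q0}
p0 ∈ B0, q0 ∈ B2 → different blocks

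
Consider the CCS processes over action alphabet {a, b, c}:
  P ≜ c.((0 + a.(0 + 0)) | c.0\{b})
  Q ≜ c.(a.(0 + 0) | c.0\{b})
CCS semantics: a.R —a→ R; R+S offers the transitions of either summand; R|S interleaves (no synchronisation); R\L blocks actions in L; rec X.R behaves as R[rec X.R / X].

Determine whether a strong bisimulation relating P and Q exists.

Reachable graph of P (5 states):
  m0 = c.((0 + a.(0 + 0)) | c.0\{b}) → —c→ m1
  m1 = (0 + a.(0 + 0)) | c.0\{b} → —a→ m2, —c→ m3
  m2 = (0 + 0) | c.0\{b} → —c→ m4
  m3 = (0 + a.(0 + 0)) | 0\{b} → —a→ m4
  m4 = (0 + 0) | 0\{b} → deadlocked
Reachable graph of Q (5 states):
  n0 = c.(a.(0 + 0) | c.0\{b}) → —c→ n1
  n1 = a.(0 + 0) | c.0\{b} → —a→ n2, —c→ n3
  n2 = (0 + 0) | c.0\{b} → —c→ n4
  n3 = a.(0 + 0) | 0\{b} → —a→ n4
  n4 = (0 + 0) | 0\{b} → deadlocked
Partition-refinement fixed point:
  B0 = {m0, n0}
  B1 = {m1, n1}
  B2 = {m2, n2}
  B3 = {m4, n4}
  B4 = {m3, n3}
m0 ∈ B0, n0 ∈ B0 → same block

bisimilar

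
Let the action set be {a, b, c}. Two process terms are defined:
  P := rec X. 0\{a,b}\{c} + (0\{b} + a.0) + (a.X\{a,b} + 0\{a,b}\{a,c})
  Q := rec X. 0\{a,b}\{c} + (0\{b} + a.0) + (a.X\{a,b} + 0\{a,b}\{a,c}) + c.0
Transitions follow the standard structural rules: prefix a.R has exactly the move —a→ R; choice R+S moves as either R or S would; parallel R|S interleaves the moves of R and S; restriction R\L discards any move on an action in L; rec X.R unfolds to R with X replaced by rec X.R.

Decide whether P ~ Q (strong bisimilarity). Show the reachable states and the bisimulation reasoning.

Reachable graph of P (3 states):
  p0 = rec X. 0\{a,b}\{c} + (0\{b} + a.0) + (a.X\{a,b} + 0\{a,b}\{a,c}) has moves ··a··> p1, ··a··> p2
  p1 = (rec X. 0\{a,b}\{c} + (0\{b} + a.0) + (a.X\{a,b} + 0\{a,b}\{a,c}))\{a,b} has moves ·
  p2 = 0 has moves ·
Reachable graph of Q (4 states):
  q0 = rec X. 0\{a,b}\{c} + (0\{b} + a.0) + (a.X\{a,b} + 0\{a,b}\{a,c}) + c.0 has moves ··a··> q1, ··a··> q2, ··c··> q2
  q1 = (rec X. 0\{a,b}\{c} + (0\{b} + a.0) + (a.X\{a,b} + 0\{a,b}\{a,c}) + c.0)\{a,b} has moves ··c··> q3
  q2 = 0 has moves ·
  q3 = 0\{a,b} has moves ·
Bisimilarity quotient blocks:
  B0 = {p0}
  B1 = {p1, p2, q2, q3}
  B2 = {q0}
  B3 = {q1}
p0 ∈ B0, q0 ∈ B2 → different blocks

not bisimilar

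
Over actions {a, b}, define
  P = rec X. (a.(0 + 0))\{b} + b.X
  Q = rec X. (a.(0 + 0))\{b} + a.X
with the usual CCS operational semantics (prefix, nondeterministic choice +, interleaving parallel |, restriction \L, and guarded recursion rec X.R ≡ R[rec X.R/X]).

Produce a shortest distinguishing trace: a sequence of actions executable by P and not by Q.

P's transition system — 2 states:
  p0 = rec X. (a.(0 + 0))\{b} + b.X | =a=> p1, =b=> p0
  p1 = (0 + 0)\{b} | deadlocked
Q's transition system — 2 states:
  q0 = rec X. (a.(0 + 0))\{b} + a.X | =a=> q0, =a=> q1
  q1 = (0 + 0)\{b} | deadlocked
Run σ = ⟨b⟩ on P: start {p0}
  after b @ step 1: {p0}
  — P admits the full trace.
Run σ = ⟨b⟩ on Q: start {q0}
  after b @ step 1: ∅  — Q cannot continue

b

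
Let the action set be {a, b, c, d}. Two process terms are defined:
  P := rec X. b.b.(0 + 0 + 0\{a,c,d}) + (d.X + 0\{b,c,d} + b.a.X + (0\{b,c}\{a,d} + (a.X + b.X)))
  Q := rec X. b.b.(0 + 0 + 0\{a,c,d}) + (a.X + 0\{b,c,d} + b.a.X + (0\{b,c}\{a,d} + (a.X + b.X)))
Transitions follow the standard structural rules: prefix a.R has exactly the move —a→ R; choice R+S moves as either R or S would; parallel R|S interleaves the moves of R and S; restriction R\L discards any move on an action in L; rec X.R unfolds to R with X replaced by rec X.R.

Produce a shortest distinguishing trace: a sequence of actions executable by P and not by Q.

d

Reachable graph of P (4 states):
  p0 = rec X. b.b.(0 + 0 + 0\{a,c,d}) + (d.X + 0\{b,c,d} + b.a.X + (0\{b,c}\{a,d} + (a.X + b.X))) has moves -a-> p0, -b-> p0, -b-> p1, -b-> p2, -d-> p0
  p1 = a.(rec X. b.b.(0 + 0 + 0\{a,c,d}) + (d.X + 0\{b,c,d} + b.a.X + (0\{b,c}\{a,d} + (a.X + b.X)))) has moves -a-> p0
  p2 = b.(0 + 0 + 0\{a,c,d}) has moves -b-> p3
  p3 = 0 + 0 + 0\{a,c,d} has moves deadlocked
Reachable graph of Q (4 states):
  q0 = rec X. b.b.(0 + 0 + 0\{a,c,d}) + (a.X + 0\{b,c,d} + b.a.X + (0\{b,c}\{a,d} + (a.X + b.X))) has moves -a-> q0, -b-> q0, -b-> q1, -b-> q2
  q1 = a.(rec X. b.b.(0 + 0 + 0\{a,c,d}) + (a.X + 0\{b,c,d} + b.a.X + (0\{b,c}\{a,d} + (a.X + b.X)))) has moves -a-> q0
  q2 = b.(0 + 0 + 0\{a,c,d}) has moves -b-> q3
  q3 = 0 + 0 + 0\{a,c,d} has moves deadlocked
Trace ⟨d⟩ through P, begin at {p0}:
  step 1 (d): {p0}
  ✓ P
Trace ⟨d⟩ through Q, begin at {q0}:
  step 1 (d): ∅  — Q cannot continue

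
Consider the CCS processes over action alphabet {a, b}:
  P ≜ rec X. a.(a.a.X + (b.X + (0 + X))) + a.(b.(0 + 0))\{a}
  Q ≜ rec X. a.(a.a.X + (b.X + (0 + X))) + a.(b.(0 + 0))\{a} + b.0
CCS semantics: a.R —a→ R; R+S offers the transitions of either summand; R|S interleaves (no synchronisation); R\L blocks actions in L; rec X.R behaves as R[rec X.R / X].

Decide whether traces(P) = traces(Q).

LTS(P): 5 reachable states
  p0 = rec X. a.(a.a.X + (b.X + (0 + X))) + a.(b.(0 + 0))\{a} :: --a--▸ p1, --a--▸ p2
  p1 = (b.(0 + 0))\{a} :: --b--▸ p3
  p2 = a.a.(rec X. a.(a.a.X + (b.X + (0 + X))) + a.(b.(0 + 0))\{a}) + (b.(rec X. a.(a.a.X + (b.X + (0 + X))) + a.(b.(0 + 0))\{a}) + (0 + (rec X. a.(a.a.X + (b.X + (0 + X))) + a.(b.(0 + 0))\{a}))) :: --a--▸ p1, --a--▸ p2, --a--▸ p4, --b--▸ p0
  p3 = (0 + 0)\{a} :: (no moves)
  p4 = a.(rec X. a.(a.a.X + (b.X + (0 + X))) + a.(b.(0 + 0))\{a}) :: --a--▸ p0
LTS(Q): 6 reachable states
  q0 = rec X. a.(a.a.X + (b.X + (0 + X))) + a.(b.(0 + 0))\{a} + b.0 :: --a--▸ q1, --a--▸ q2, --b--▸ q3
  q1 = (b.(0 + 0))\{a} :: --b--▸ q4
  q2 = a.a.(rec X. a.(a.a.X + (b.X + (0 + X))) + a.(b.(0 + 0))\{a} + b.0) + (b.(rec X. a.(a.a.X + (b.X + (0 + X))) + a.(b.(0 + 0))\{a} + b.0) + (0 + (rec X. a.(a.a.X + (b.X + (0 + X))) + a.(b.(0 + 0))\{a} + b.0))) :: --a--▸ q1, --a--▸ q2, --a--▸ q5, --b--▸ q0, --b--▸ q3
  q3 = 0 :: (no moves)
  q4 = (0 + 0)\{a} :: (no moves)
  q5 = a.(rec X. a.(a.a.X + (b.X + (0 + X))) + a.(b.(0 + 0))\{a} + b.0) :: --a--▸ q0
Trace ⟨b⟩ through Q, begin at {q0}:
  step 1 (b): {q3}
  ✓ Q
Trace ⟨b⟩ through P, begin at {p0}:
  step 1 (b): ∅ (P stuck)

trace-distinct — witness ⟨b⟩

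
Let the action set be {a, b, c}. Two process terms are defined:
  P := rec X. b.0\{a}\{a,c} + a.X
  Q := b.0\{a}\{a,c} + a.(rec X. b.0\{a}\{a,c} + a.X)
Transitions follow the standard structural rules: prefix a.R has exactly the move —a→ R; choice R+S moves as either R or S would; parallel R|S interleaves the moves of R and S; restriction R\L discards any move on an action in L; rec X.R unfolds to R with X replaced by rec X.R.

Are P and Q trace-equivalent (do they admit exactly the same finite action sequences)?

YES

Reachable graph of P (2 states):
  s0 = rec X. b.0\{a}\{a,c} + a.X ⊢ —a→ s0, —b→ s1
  s1 = 0\{a}\{a,c} ⊢ ∅
Reachable graph of Q (3 states):
  t0 = b.0\{a}\{a,c} + a.(rec X. b.0\{a}\{a,c} + a.X) ⊢ —a→ t1, —b→ t2
  t1 = rec X. b.0\{a}\{a,c} + a.X ⊢ —a→ t1, —b→ t2
  t2 = 0\{a}\{a,c} ⊢ ∅
Coarsest stable partition (strong bisimilarity classes):
  B0 = {s0, t0, t1}
  B1 = {s1, t2}
s0 ∈ B0, t0 ∈ B0 → same block
Bisimilar ⇒ trace-equivalent.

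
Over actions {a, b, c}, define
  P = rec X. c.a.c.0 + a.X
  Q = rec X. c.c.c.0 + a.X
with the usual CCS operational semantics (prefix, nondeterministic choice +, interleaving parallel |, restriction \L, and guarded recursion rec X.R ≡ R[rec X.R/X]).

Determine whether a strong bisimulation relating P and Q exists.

P ≁ Q

P's transition system — 4 states:
  u0 = rec X. c.a.c.0 + a.X → ··a··> u0, ··c··> u1
  u1 = a.c.0 → ··a··> u2
  u2 = c.0 → ··c··> u3
  u3 = 0 → deadlocked
Q's transition system — 4 states:
  v0 = rec X. c.c.c.0 + a.X → ··a··> v0, ··c··> v1
  v1 = c.c.0 → ··c··> v2
  v2 = c.0 → ··c··> v3
  v3 = 0 → deadlocked
Partition-refinement fixed point:
  B0 = {u0}
  B1 = {u1}
  B2 = {u2, v2}
  B3 = {u3, v3}
  B4 = {v0}
  B5 = {v1}
u0 ∈ B0, v0 ∈ B4 → different blocks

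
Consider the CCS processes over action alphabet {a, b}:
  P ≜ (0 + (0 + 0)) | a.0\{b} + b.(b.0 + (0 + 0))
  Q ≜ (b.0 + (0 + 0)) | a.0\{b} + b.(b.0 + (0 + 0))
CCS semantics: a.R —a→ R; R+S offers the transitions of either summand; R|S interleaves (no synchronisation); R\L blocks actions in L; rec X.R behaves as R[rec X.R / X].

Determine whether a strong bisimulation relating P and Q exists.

P's transition system — 4 states:
  s0 = (0 + (0 + 0)) | a.0\{b} + b.(b.0 + (0 + 0)) :: =a=> s1, =b=> s2
  s1 = (0 + (0 + 0)) | 0\{b} :: ·
  s2 = b.0 + (0 + 0) :: =b=> s3
  s3 = 0 :: ·
Q's transition system — 6 states:
  t0 = (b.0 + (0 + 0)) | a.0\{b} + b.(b.0 + (0 + 0)) :: =a=> t1, =b=> t2, =b=> t3
  t1 = (b.0 + (0 + 0)) | 0\{b} :: =b=> t4
  t2 = 0 | a.0\{b} :: =a=> t4
  t3 = b.0 + (0 + 0) :: =b=> t5
  t4 = 0 | 0\{b} :: ·
  t5 = 0 :: ·
Partition-refinement fixed point:
  B0 = {s0}
  B1 = {s1, s3, t4, t5}
  B2 = {s2, t1, t3}
  B3 = {t0}
  B4 = {t2}
s0 ∈ B0, t0 ∈ B3 → different blocks

NO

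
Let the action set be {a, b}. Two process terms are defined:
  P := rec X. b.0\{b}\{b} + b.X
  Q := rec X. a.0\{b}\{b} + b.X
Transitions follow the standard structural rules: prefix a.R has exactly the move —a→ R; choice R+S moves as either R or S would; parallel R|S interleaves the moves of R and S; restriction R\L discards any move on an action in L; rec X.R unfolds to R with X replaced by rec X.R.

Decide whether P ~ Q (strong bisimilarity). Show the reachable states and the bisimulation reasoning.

not bisimilar

Reachable graph of P (2 states):
  m0 = rec X. b.0\{b}\{b} + b.X :: ··b··> m0, ··b··> m1
  m1 = 0\{b}\{b} :: (no moves)
Reachable graph of Q (2 states):
  n0 = rec X. a.0\{b}\{b} + b.X :: ··a··> n1, ··b··> n0
  n1 = 0\{b}\{b} :: (no moves)
Partition-refinement fixed point:
  B0 = {m0}
  B1 = {m1, n1}
  B2 = {n0}
m0 ∈ B0, n0 ∈ B2 → different blocks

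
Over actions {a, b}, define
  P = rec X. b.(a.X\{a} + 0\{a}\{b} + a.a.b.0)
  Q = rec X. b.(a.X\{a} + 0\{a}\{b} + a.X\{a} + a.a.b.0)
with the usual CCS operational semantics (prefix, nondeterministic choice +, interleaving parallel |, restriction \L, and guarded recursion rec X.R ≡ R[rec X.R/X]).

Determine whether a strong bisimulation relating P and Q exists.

bisimilar

Reachable graph of P (7 states):
  p0 = rec X. b.(a.X\{a} + 0\{a}\{b} + a.a.b.0) ⊢ —b→ p1
  p1 = a.(rec X. b.(a.X\{a} + 0\{a}\{b} + a.a.b.0))\{a} + 0\{a}\{b} + a.a.b.0 ⊢ —a→ p2, —a→ p3
  p2 = (rec X. b.(a.X\{a} + 0\{a}\{b} + a.a.b.0))\{a} ⊢ —b→ p4
  p3 = a.b.0 ⊢ —a→ p5
  p4 = (a.(rec X. b.(a.X\{a} + 0\{a}\{b} + a.a.b.0))\{a} + 0\{a}\{b} + a.a.b.0)\{a} ⊢ stopped
  p5 = b.0 ⊢ —b→ p6
  p6 = 0 ⊢ stopped
Reachable graph of Q (7 states):
  q0 = rec X. b.(a.X\{a} + 0\{a}\{b} + a.X\{a} + a.a.b.0) ⊢ —b→ q1
  q1 = a.(rec X. b.(a.X\{a} + 0\{a}\{b} + a.X\{a} + a.a.b.0))\{a} + 0\{a}\{b} + a.(rec X. b.(a.X\{a} + 0\{a}\{b} + a.X\{a} + a.a.b.0))\{a} + a.a.b.0 ⊢ —a→ q2, —a→ q3
  q2 = (rec X. b.(a.X\{a} + 0\{a}\{b} + a.X\{a} + a.a.b.0))\{a} ⊢ —b→ q4
  q3 = a.b.0 ⊢ —a→ q5
  q4 = (a.(rec X. b.(a.X\{a} + 0\{a}\{b} + a.X\{a} + a.a.b.0))\{a} + 0\{a}\{b} + a.(rec X. b.(a.X\{a} + 0\{a}\{b} + a.X\{a} + a.a.b.0))\{a} + a.a.b.0)\{a} ⊢ stopped
  q5 = b.0 ⊢ —b→ q6
  q6 = 0 ⊢ stopped
Bisimilarity quotient blocks:
  B0 = {p0, q0}
  B1 = {p1, q1}
  B2 = {p3, q3}
  B3 = {p2, p5, q2, q5}
  B4 = {p4, p6, q4, q6}
p0 ∈ B0, q0 ∈ B0 → same block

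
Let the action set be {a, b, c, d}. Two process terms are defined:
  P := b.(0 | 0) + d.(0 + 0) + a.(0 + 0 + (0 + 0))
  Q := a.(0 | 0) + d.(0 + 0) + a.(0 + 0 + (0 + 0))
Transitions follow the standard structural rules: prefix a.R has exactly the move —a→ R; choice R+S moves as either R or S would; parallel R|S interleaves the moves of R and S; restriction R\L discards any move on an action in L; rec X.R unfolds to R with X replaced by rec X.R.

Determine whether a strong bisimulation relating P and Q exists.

P's transition system — 4 states:
  s0 = b.(0 | 0) + d.(0 + 0) + a.(0 + 0 + (0 + 0)) ⊢ =a=> s1, =b=> s2, =d=> s3
  s1 = 0 + 0 + (0 + 0) ⊢ stopped
  s2 = 0 | 0 ⊢ stopped
  s3 = 0 + 0 ⊢ stopped
Q's transition system — 4 states:
  t0 = a.(0 | 0) + d.(0 + 0) + a.(0 + 0 + (0 + 0)) ⊢ =a=> t1, =a=> t2, =d=> t3
  t1 = 0 + 0 + (0 + 0) ⊢ stopped
  t2 = 0 | 0 ⊢ stopped
  t3 = 0 + 0 ⊢ stopped
Coarsest stable partition (strong bisimilarity classes):
  B0 = {s0}
  B1 = {s1, s2, s3, t1, t2, t3}
  B2 = {t0}
s0 ∈ B0, t0 ∈ B2 → different blocks

not bisimilar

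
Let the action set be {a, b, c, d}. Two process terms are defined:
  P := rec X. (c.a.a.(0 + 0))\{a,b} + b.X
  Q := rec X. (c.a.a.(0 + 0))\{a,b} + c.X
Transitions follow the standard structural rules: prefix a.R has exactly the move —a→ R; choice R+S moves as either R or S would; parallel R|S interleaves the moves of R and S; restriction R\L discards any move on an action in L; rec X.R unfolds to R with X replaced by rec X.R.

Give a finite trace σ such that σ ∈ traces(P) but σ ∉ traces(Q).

LTS(P): 2 reachable states
  s0 = rec X. (c.a.a.(0 + 0))\{a,b} + b.X :: -b-> s0, -c-> s1
  s1 = (a.a.(0 + 0))\{a,b} :: deadlocked
LTS(Q): 2 reachable states
  t0 = rec X. (c.a.a.(0 + 0))\{a,b} + c.X :: -c-> t0, -c-> t1
  t1 = (a.a.(0 + 0))\{a,b} :: deadlocked
Executing b from P (initial set {s0}):
  step 1 (b): {s0}
  — P admits the full trace.
Executing b from Q (initial set {t0}):
  step 1 (b): no successor for Q

b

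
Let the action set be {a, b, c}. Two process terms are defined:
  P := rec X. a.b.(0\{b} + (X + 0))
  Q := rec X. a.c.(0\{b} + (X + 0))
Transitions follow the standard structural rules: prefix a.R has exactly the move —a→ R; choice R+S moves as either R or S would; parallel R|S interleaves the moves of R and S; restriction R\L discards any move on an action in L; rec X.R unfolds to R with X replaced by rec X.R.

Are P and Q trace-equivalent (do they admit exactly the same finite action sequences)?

traces(P) ≠ traces(Q) — witness ⟨ab⟩

Reachable graph of P (3 states):
  m0 = rec X. a.b.(0\{b} + (X + 0)) → —a→ m1
  m1 = b.(0\{b} + ((rec X. a.b.(0\{b} + (X + 0))) + 0)) → —b→ m2
  m2 = 0\{b} + ((rec X. a.b.(0\{b} + (X + 0))) + 0) → —a→ m1
Reachable graph of Q (3 states):
  n0 = rec X. a.c.(0\{b} + (X + 0)) → —a→ n1
  n1 = c.(0\{b} + ((rec X. a.c.(0\{b} + (X + 0))) + 0)) → —c→ n2
  n2 = 0\{b} + ((rec X. a.c.(0\{b} + (X + 0))) + 0) → —a→ n1
Run σ = ⟨ab⟩ on P: start {m0}
  after a @ step 1: {m1}
  after b @ step 2: {m2}
  P completes σ.
Run σ = ⟨ab⟩ on Q: start {n0}
  after a @ step 1: {n1}
  after b @ step 2: ∅  — Q cannot continue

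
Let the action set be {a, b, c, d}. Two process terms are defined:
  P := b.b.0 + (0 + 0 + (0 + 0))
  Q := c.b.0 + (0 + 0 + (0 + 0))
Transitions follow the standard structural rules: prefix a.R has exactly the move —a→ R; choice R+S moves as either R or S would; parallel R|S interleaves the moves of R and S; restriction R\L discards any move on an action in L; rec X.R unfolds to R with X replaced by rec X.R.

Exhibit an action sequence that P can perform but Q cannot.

b

Reachable graph of P (3 states):
  p0 = b.b.0 + (0 + 0 + (0 + 0)) → —b→ p1
  p1 = b.0 → —b→ p2
  p2 = 0 → deadlocked
Reachable graph of Q (3 states):
  q0 = c.b.0 + (0 + 0 + (0 + 0)) → —c→ q1
  q1 = b.0 → —b→ q2
  q2 = 0 → deadlocked
Run σ = ⟨b⟩ on P: start {p0}
  [1] b ⇒ {p1}
  P completes σ.
Run σ = ⟨b⟩ on Q: start {q0}
  [1] b ⇒ ∅  — Q cannot continue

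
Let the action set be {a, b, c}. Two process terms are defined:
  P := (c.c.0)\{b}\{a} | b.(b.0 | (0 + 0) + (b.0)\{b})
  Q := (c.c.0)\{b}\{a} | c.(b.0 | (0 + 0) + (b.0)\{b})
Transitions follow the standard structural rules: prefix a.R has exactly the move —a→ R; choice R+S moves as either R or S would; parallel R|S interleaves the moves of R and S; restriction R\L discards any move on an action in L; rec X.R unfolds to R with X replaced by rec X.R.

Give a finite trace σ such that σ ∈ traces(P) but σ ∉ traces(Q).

P's transition system — 9 states:
  u0 = (c.c.0)\{b}\{a} | b.(b.0 | (0 + 0) + (b.0)\{b}) ⊢ ··b··> u1, ··c··> u2
  u1 = (c.c.0)\{b}\{a} | (b.0 | (0 + 0) + (b.0)\{b}) ⊢ ··b··> u3, ··c··> u4
  u2 = (c.0)\{b}\{a} | b.(b.0 | (0 + 0) + (b.0)\{b}) ⊢ ··b··> u4, ··c··> u5
  u3 = (c.c.0)\{b}\{a} | (0 | (0 + 0)) ⊢ ··c··> u6
  u4 = (c.0)\{b}\{a} | (b.0 | (0 + 0) + (b.0)\{b}) ⊢ ··b··> u6, ··c··> u7
  u5 = 0\{b}\{a} | b.(b.0 | (0 + 0) + (b.0)\{b}) ⊢ ··b··> u7
  u6 = (c.0)\{b}\{a} | (0 | (0 + 0)) ⊢ ··c··> u8
  u7 = 0\{b}\{a} | (b.0 | (0 + 0) + (b.0)\{b}) ⊢ ··b··> u8
  u8 = 0\{b}\{a} | (0 | (0 + 0)) ⊢ ∅
Q's transition system — 9 states:
  v0 = (c.c.0)\{b}\{a} | c.(b.0 | (0 + 0) + (b.0)\{b}) ⊢ ··c··> v1, ··c··> v2
  v1 = (c.0)\{b}\{a} | c.(b.0 | (0 + 0) + (b.0)\{b}) ⊢ ··c··> v3, ··c··> v4
  v2 = (c.c.0)\{b}\{a} | (b.0 | (0 + 0) + (b.0)\{b}) ⊢ ··b··> v5, ··c··> v3
  v3 = (c.0)\{b}\{a} | (b.0 | (0 + 0) + (b.0)\{b}) ⊢ ··b··> v6, ··c··> v7
  v4 = 0\{b}\{a} | c.(b.0 | (0 + 0) + (b.0)\{b}) ⊢ ··c··> v7
  v5 = (c.c.0)\{b}\{a} | (0 | (0 + 0)) ⊢ ··c··> v6
  v6 = (c.0)\{b}\{a} | (0 | (0 + 0)) ⊢ ··c··> v8
  v7 = 0\{b}\{a} | (b.0 | (0 + 0) + (b.0)\{b}) ⊢ ··b··> v8
  v8 = 0\{b}\{a} | (0 | (0 + 0)) ⊢ ∅
Executing b from P (initial set {u0}):
  [1] b ⇒ {u1}
  — P admits the full trace.
Executing b from Q (initial set {v0}):
  [1] b ⇒ ∅  — Q cannot continue

b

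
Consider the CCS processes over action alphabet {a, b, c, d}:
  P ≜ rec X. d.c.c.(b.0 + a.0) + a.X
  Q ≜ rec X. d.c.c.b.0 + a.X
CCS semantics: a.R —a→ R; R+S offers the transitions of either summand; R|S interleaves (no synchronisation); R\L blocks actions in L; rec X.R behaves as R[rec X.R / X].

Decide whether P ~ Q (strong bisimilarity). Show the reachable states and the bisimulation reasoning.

LTS(P): 5 reachable states
  s0 = rec X. d.c.c.(b.0 + a.0) + a.X has moves —a→ s0, —d→ s1
  s1 = c.c.(b.0 + a.0) has moves —c→ s2
  s2 = c.(b.0 + a.0) has moves —c→ s3
  s3 = b.0 + a.0 has moves —a→ s4, —b→ s4
  s4 = 0 has moves ·
LTS(Q): 5 reachable states
  t0 = rec X. d.c.c.b.0 + a.X has moves —a→ t0, —d→ t1
  t1 = c.c.b.0 has moves —c→ t2
  t2 = c.b.0 has moves —c→ t3
  t3 = b.0 has moves —b→ t4
  t4 = 0 has moves ·
Bisimilarity quotient blocks:
  B0 = {s0}
  B1 = {s1}
  B2 = {s2}
  B3 = {s3}
  B4 = {s4, t4}
  B5 = {t0}
  B6 = {t1}
  B7 = {t2}
  B8 = {t3}
s0 ∈ B0, t0 ∈ B5 → different blocks

NO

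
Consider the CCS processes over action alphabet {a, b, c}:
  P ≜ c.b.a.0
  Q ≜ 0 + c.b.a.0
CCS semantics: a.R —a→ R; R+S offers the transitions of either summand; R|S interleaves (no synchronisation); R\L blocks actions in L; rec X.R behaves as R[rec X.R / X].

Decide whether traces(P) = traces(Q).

Reachable graph of P (4 states):
  m0 = c.b.a.0 ⊢ -c-> m1
  m1 = b.a.0 ⊢ -b-> m2
  m2 = a.0 ⊢ -a-> m3
  m3 = 0 ⊢ ·
Reachable graph of Q (4 states):
  n0 = 0 + c.b.a.0 ⊢ -c-> n1
  n1 = b.a.0 ⊢ -b-> n2
  n2 = a.0 ⊢ -a-> n3
  n3 = 0 ⊢ ·
Partition-refinement fixed point:
  B0 = {m0, n0}
  B1 = {m1, n1}
  B2 = {m2, n2}
  B3 = {m3, n3}
m0 ∈ B0, n0 ∈ B0 → same block
Bisimilar ⇒ trace-equivalent.

YES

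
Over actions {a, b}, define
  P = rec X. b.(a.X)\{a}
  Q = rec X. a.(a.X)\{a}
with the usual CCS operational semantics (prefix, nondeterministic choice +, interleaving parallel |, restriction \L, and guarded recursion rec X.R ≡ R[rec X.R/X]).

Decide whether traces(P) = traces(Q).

P's transition system — 2 states:
  m0 = rec X. b.(a.X)\{a} → —b→ m1
  m1 = (a.(rec X. b.(a.X)\{a}))\{a} → ·
Q's transition system — 2 states:
  n0 = rec X. a.(a.X)\{a} → —a→ n1
  n1 = (a.(rec X. a.(a.X)\{a}))\{a} → ·
Run σ = ⟨b⟩ on P: start {m0}
  step 1 (b): {m1}
  — P admits the full trace.
Run σ = ⟨b⟩ on Q: start {n0}
  step 1 (b): ∅ (Q stuck)

NO — witness ⟨b⟩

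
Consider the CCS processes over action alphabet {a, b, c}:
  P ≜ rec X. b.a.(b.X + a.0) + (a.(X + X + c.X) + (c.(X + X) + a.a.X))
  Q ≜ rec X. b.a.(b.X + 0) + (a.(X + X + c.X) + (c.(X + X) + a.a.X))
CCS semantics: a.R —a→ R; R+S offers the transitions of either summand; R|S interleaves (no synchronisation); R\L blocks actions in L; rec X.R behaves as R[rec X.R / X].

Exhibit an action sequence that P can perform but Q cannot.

Reachable graph of P (7 states):
  u0 = rec X. b.a.(b.X + a.0) + (a.(X + X + c.X) + (c.(X + X) + a.a.X)) → —a→ u1, —a→ u2, —b→ u3, —c→ u4
  u1 = (rec X. b.a.(b.X + a.0) + (a.(X + X + c.X) + (c.(X + X) + a.a.X))) + (rec X. b.a.(b.X + a.0) + (a.(X + X + c.X) + (c.(X + X) + a.a.X))) + c.(rec X. b.a.(b.X + a.0) + (a.(X + X + c.X) + (c.(X + X) + a.a.X))) → —a→ u1, —a→ u2, —b→ u3, —c→ u0, —c→ u4
  u2 = a.(rec X. b.a.(b.X + a.0) + (a.(X + X + c.X) + (c.(X + X) + a.a.X))) → —a→ u0
  u3 = a.(b.(rec X. b.a.(b.X + a.0) + (a.(X + X + c.X) + (c.(X + X) + a.a.X))) + a.0) → —a→ u5
  u4 = (rec X. b.a.(b.X + a.0) + (a.(X + X + c.X) + (c.(X + X) + a.a.X))) + (rec X. b.a.(b.X + a.0) + (a.(X + X + c.X) + (c.(X + X) + a.a.X))) → —a→ u1, —a→ u2, —b→ u3, —c→ u4
  u5 = b.(rec X. b.a.(b.X + a.0) + (a.(X + X + c.X) + (c.(X + X) + a.a.X))) + a.0 → —a→ u6, —b→ u0
  u6 = 0 → stopped
Reachable graph of Q (6 states):
  v0 = rec X. b.a.(b.X + 0) + (a.(X + X + c.X) + (c.(X + X) + a.a.X)) → —a→ v1, —a→ v2, —b→ v3, —c→ v4
  v1 = (rec X. b.a.(b.X + 0) + (a.(X + X + c.X) + (c.(X + X) + a.a.X))) + (rec X. b.a.(b.X + 0) + (a.(X + X + c.X) + (c.(X + X) + a.a.X))) + c.(rec X. b.a.(b.X + 0) + (a.(X + X + c.X) + (c.(X + X) + a.a.X))) → —a→ v1, —a→ v2, —b→ v3, —c→ v0, —c→ v4
  v2 = a.(rec X. b.a.(b.X + 0) + (a.(X + X + c.X) + (c.(X + X) + a.a.X))) → —a→ v0
  v3 = a.(b.(rec X. b.a.(b.X + 0) + (a.(X + X + c.X) + (c.(X + X) + a.a.X))) + 0) → —a→ v5
  v4 = (rec X. b.a.(b.X + 0) + (a.(X + X + c.X) + (c.(X + X) + a.a.X))) + (rec X. b.a.(b.X + 0) + (a.(X + X + c.X) + (c.(X + X) + a.a.X))) → —a→ v1, —a→ v2, —b→ v3, —c→ v4
  v5 = b.(rec X. b.a.(b.X + 0) + (a.(X + X + c.X) + (c.(X + X) + a.a.X))) + 0 → —b→ v0
Run σ = ⟨baa⟩ on P: start {u0}
  [1] b ⇒ {u3}
  [2] a ⇒ {u5}
  [3] a ⇒ {u6}
  — P admits the full trace.
Run σ = ⟨baa⟩ on Q: start {v0}
  [1] b ⇒ {v3}
  [2] a ⇒ {v5}
  [3] a ⇒ no successor for Q

baa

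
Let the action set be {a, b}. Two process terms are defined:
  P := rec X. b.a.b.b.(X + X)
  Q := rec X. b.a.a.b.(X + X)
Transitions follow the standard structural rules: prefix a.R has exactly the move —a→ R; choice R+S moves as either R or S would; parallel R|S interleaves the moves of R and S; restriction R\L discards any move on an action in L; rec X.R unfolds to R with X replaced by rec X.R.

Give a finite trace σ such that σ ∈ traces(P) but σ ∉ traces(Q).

P's transition system — 5 states:
  s0 = rec X. b.a.b.b.(X + X) → ··b··> s1
  s1 = a.b.b.((rec X. b.a.b.b.(X + X)) + (rec X. b.a.b.b.(X + X))) → ··a··> s2
  s2 = b.b.((rec X. b.a.b.b.(X + X)) + (rec X. b.a.b.b.(X + X))) → ··b··> s3
  s3 = b.((rec X. b.a.b.b.(X + X)) + (rec X. b.a.b.b.(X + X))) → ··b··> s4
  s4 = (rec X. b.a.b.b.(X + X)) + (rec X. b.a.b.b.(X + X)) → ··b··> s1
Q's transition system — 5 states:
  t0 = rec X. b.a.a.b.(X + X) → ··b··> t1
  t1 = a.a.b.((rec X. b.a.a.b.(X + X)) + (rec X. b.a.a.b.(X + X))) → ··a··> t2
  t2 = a.b.((rec X. b.a.a.b.(X + X)) + (rec X. b.a.a.b.(X + X))) → ··a··> t3
  t3 = b.((rec X. b.a.a.b.(X + X)) + (rec X. b.a.a.b.(X + X))) → ··b··> t4
  t4 = (rec X. b.a.a.b.(X + X)) + (rec X. b.a.a.b.(X + X)) → ··b··> t1
Trace ⟨bab⟩ through P, begin at {s0}:
  [1] b ⇒ {s1}
  [2] a ⇒ {s2}
  [3] b ⇒ {s3}
  — P admits the full trace.
Trace ⟨bab⟩ through Q, begin at {t0}:
  [1] b ⇒ {t1}
  [2] a ⇒ {t2}
  [3] b ⇒ ∅  — Q cannot continue

bab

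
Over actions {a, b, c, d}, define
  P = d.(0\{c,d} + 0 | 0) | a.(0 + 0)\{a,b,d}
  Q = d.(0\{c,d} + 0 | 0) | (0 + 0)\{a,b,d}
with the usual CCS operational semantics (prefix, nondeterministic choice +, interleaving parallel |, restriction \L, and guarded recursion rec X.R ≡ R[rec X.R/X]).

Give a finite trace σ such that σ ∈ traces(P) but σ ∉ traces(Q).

a

Reachable graph of P (4 states):
  p0 = d.(0\{c,d} + 0 | 0) | a.(0 + 0)\{a,b,d} :: —a→ p1, —d→ p2
  p1 = d.(0\{c,d} + 0 | 0) | (0 + 0)\{a,b,d} :: —d→ p3
  p2 = (0\{c,d} + 0 | 0) | a.(0 + 0)\{a,b,d} :: —a→ p3
  p3 = (0\{c,d} + 0 | 0) | (0 + 0)\{a,b,d} :: (no moves)
Reachable graph of Q (2 states):
  q0 = d.(0\{c,d} + 0 | 0) | (0 + 0)\{a,b,d} :: —d→ q1
  q1 = (0\{c,d} + 0 | 0) | (0 + 0)\{a,b,d} :: (no moves)
Run σ = ⟨a⟩ on P: start {p0}
  [1] a ⇒ {p1}
  — P admits the full trace.
Run σ = ⟨a⟩ on Q: start {q0}
  [1] a ⇒ no successor for Q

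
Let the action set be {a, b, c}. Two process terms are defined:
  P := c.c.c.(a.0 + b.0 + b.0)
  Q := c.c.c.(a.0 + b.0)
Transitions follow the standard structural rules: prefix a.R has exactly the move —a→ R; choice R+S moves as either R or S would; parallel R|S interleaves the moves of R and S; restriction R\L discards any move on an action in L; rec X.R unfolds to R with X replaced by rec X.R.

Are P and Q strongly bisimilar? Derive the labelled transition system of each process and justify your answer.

P ~ Q

LTS(P): 5 reachable states
  m0 = c.c.c.(a.0 + b.0 + b.0) → —c→ m1
  m1 = c.c.(a.0 + b.0 + b.0) → —c→ m2
  m2 = c.(a.0 + b.0 + b.0) → —c→ m3
  m3 = a.0 + b.0 + b.0 → —a→ m4, —b→ m4
  m4 = 0 → ·
LTS(Q): 5 reachable states
  n0 = c.c.c.(a.0 + b.0) → —c→ n1
  n1 = c.c.(a.0 + b.0) → —c→ n2
  n2 = c.(a.0 + b.0) → —c→ n3
  n3 = a.0 + b.0 → —a→ n4, —b→ n4
  n4 = 0 → ·
Bisimilarity quotient blocks:
  B0 = {m0, n0}
  B1 = {m1, n1}
  B2 = {m2, n2}
  B3 = {m3, n3}
  B4 = {m4, n4}
m0 ∈ B0, n0 ∈ B0 → same block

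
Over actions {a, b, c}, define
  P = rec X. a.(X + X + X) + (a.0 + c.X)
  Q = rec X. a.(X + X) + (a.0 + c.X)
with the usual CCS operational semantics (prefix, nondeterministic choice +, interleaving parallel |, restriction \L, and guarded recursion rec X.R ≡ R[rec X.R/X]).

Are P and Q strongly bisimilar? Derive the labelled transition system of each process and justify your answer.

Reachable graph of P (3 states):
  s0 = rec X. a.(X + X + X) + (a.0 + c.X) → -a-> s1, -a-> s2, -c-> s0
  s1 = (rec X. a.(X + X + X) + (a.0 + c.X)) + (rec X. a.(X + X + X) + (a.0 + c.X)) + (rec X. a.(X + X + X) + (a.0 + c.X)) → -a-> s1, -a-> s2, -c-> s0
  s2 = 0 → ∅
Reachable graph of Q (3 states):
  t0 = rec X. a.(X + X) + (a.0 + c.X) → -a-> t1, -a-> t2, -c-> t0
  t1 = (rec X. a.(X + X) + (a.0 + c.X)) + (rec X. a.(X + X) + (a.0 + c.X)) → -a-> t1, -a-> t2, -c-> t0
  t2 = 0 → ∅
Partition-refinement fixed point:
  B0 = {s0, s1, t0, t1}
  B1 = {s2, t2}
s0 ∈ B0, t0 ∈ B0 → same block

P ~ Q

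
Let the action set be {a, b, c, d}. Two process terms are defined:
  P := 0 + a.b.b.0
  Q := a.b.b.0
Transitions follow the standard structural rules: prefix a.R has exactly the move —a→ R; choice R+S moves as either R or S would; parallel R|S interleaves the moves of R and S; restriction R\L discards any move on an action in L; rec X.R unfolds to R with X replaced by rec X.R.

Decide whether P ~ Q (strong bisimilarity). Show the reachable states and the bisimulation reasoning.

YES

P's transition system — 4 states:
  u0 = 0 + a.b.b.0 | --a--▸ u1
  u1 = b.b.0 | --b--▸ u2
  u2 = b.0 | --b--▸ u3
  u3 = 0 | (no moves)
Q's transition system — 4 states:
  v0 = a.b.b.0 | --a--▸ v1
  v1 = b.b.0 | --b--▸ v2
  v2 = b.0 | --b--▸ v3
  v3 = 0 | (no moves)
Partition-refinement fixed point:
  B0 = {u0, v0}
  B1 = {u1, v1}
  B2 = {u2, v2}
  B3 = {u3, v3}
u0 ∈ B0, v0 ∈ B0 → same block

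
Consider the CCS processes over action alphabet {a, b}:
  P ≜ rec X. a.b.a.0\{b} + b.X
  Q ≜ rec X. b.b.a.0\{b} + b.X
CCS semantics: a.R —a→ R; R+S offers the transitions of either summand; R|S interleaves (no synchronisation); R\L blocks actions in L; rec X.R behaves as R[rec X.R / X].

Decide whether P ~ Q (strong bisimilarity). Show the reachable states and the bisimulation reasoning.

not bisimilar

P's transition system — 4 states:
  u0 = rec X. a.b.a.0\{b} + b.X has moves --a--▸ u1, --b--▸ u0
  u1 = b.a.0\{b} has moves --b--▸ u2
  u2 = a.0\{b} has moves --a--▸ u3
  u3 = 0\{b} has moves (no moves)
Q's transition system — 4 states:
  v0 = rec X. b.b.a.0\{b} + b.X has moves --b--▸ v0, --b--▸ v1
  v1 = b.a.0\{b} has moves --b--▸ v2
  v2 = a.0\{b} has moves --a--▸ v3
  v3 = 0\{b} has moves (no moves)
Coarsest stable partition (strong bisimilarity classes):
  B0 = {u0}
  B1 = {u1, v1}
  B2 = {u2, v2}
  B3 = {u3, v3}
  B4 = {v0}
u0 ∈ B0, v0 ∈ B4 → different blocks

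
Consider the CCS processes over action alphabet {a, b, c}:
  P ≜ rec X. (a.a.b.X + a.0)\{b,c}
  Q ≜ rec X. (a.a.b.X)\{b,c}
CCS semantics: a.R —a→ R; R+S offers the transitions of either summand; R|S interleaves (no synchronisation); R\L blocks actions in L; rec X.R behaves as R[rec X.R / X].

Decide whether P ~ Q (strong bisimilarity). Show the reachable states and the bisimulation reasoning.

not bisimilar

Reachable graph of P (4 states):
  u0 = rec X. (a.a.b.X + a.0)\{b,c} | =a=> u1, =a=> u2
  u1 = (a.b.(rec X. (a.a.b.X + a.0)\{b,c}))\{b,c} | =a=> u3
  u2 = 0\{b,c} | (no moves)
  u3 = (b.(rec X. (a.a.b.X + a.0)\{b,c}))\{b,c} | (no moves)
Reachable graph of Q (3 states):
  v0 = rec X. (a.a.b.X)\{b,c} | =a=> v1
  v1 = (a.b.(rec X. (a.a.b.X)\{b,c}))\{b,c} | =a=> v2
  v2 = (b.(rec X. (a.a.b.X)\{b,c}))\{b,c} | (no moves)
Coarsest stable partition (strong bisimilarity classes):
  B0 = {u0}
  B1 = {u2, u3, v2}
  B2 = {u1, v1}
  B3 = {v0}
u0 ∈ B0, v0 ∈ B3 → different blocks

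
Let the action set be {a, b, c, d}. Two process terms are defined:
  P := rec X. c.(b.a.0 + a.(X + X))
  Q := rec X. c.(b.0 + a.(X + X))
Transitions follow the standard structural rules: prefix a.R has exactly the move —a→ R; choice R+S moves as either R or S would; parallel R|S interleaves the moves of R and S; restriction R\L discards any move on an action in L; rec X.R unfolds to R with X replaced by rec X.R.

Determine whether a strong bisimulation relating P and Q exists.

P ≁ Q

LTS(P): 5 reachable states
  m0 = rec X. c.(b.a.0 + a.(X + X)) → ··c··> m1
  m1 = b.a.0 + a.((rec X. c.(b.a.0 + a.(X + X))) + (rec X. c.(b.a.0 + a.(X + X)))) → ··a··> m2, ··b··> m3
  m2 = (rec X. c.(b.a.0 + a.(X + X))) + (rec X. c.(b.a.0 + a.(X + X))) → ··c··> m1
  m3 = a.0 → ··a··> m4
  m4 = 0 → deadlocked
LTS(Q): 4 reachable states
  n0 = rec X. c.(b.0 + a.(X + X)) → ··c··> n1
  n1 = b.0 + a.((rec X. c.(b.0 + a.(X + X))) + (rec X. c.(b.0 + a.(X + X)))) → ··a··> n2, ··b··> n3
  n2 = (rec X. c.(b.0 + a.(X + X))) + (rec X. c.(b.0 + a.(X + X))) → ··c··> n1
  n3 = 0 → deadlocked
Coarsest stable partition (strong bisimilarity classes):
  B0 = {m0, m2}
  B1 = {m1}
  B2 = {m3}
  B3 = {m4, n3}
  B4 = {n0, n2}
  B5 = {n1}
m0 ∈ B0, n0 ∈ B4 → different blocks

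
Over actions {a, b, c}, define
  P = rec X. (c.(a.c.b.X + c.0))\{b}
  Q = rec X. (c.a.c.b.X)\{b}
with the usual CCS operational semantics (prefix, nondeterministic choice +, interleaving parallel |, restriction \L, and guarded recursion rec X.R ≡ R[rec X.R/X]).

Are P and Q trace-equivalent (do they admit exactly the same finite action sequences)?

trace-distinct — witness ⟨cc⟩

P's transition system — 5 states:
  p0 = rec X. (c.(a.c.b.X + c.0))\{b} ⊢ --c--▸ p1
  p1 = (a.c.b.(rec X. (c.(a.c.b.X + c.0))\{b}) + c.0)\{b} ⊢ --a--▸ p2, --c--▸ p3
  p2 = (c.b.(rec X. (c.(a.c.b.X + c.0))\{b}))\{b} ⊢ --c--▸ p4
  p3 = 0\{b} ⊢ ·
  p4 = (b.(rec X. (c.(a.c.b.X + c.0))\{b}))\{b} ⊢ ·
Q's transition system — 4 states:
  q0 = rec X. (c.a.c.b.X)\{b} ⊢ --c--▸ q1
  q1 = (a.c.b.(rec X. (c.a.c.b.X)\{b}))\{b} ⊢ --a--▸ q2
  q2 = (c.b.(rec X. (c.a.c.b.X)\{b}))\{b} ⊢ --c--▸ q3
  q3 = (b.(rec X. (c.a.c.b.X)\{b}))\{b} ⊢ ·
Trace ⟨cc⟩ through P, begin at {p0}:
  after c @ step 1: {p1}
  after c @ step 2: {p3}
  ✓ P
Trace ⟨cc⟩ through Q, begin at {q0}:
  after c @ step 1: {q1}
  after c @ step 2: ∅ (Q stuck)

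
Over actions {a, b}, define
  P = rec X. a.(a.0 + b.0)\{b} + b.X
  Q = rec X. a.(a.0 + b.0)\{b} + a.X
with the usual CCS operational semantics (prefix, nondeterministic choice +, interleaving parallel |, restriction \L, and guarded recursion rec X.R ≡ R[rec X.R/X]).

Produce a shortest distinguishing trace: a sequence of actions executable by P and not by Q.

P's transition system — 3 states:
  u0 = rec X. a.(a.0 + b.0)\{b} + b.X ⊢ --a--▸ u1, --b--▸ u0
  u1 = (a.0 + b.0)\{b} ⊢ --a--▸ u2
  u2 = 0\{b} ⊢ ∅
Q's transition system — 3 states:
  v0 = rec X. a.(a.0 + b.0)\{b} + a.X ⊢ --a--▸ v0, --a--▸ v1
  v1 = (a.0 + b.0)\{b} ⊢ --a--▸ v2
  v2 = 0\{b} ⊢ ∅
Executing b from P (initial set {u0}):
  after b @ step 1: {u0}
  ✓ P
Executing b from Q (initial set {v0}):
  after b @ step 1: no successor for Q

b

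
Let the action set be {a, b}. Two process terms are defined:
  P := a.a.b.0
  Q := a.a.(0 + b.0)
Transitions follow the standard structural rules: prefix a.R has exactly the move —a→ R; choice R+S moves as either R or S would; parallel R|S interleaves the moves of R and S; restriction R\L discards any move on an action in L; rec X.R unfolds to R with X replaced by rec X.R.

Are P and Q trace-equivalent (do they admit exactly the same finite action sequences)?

LTS(P): 4 reachable states
  p0 = a.a.b.0 ⊢ —a→ p1
  p1 = a.b.0 ⊢ —a→ p2
  p2 = b.0 ⊢ —b→ p3
  p3 = 0 ⊢ ·
LTS(Q): 4 reachable states
  q0 = a.a.(0 + b.0) ⊢ —a→ q1
  q1 = a.(0 + b.0) ⊢ —a→ q2
  q2 = 0 + b.0 ⊢ —b→ q3
  q3 = 0 ⊢ ·
Bisimilarity quotient blocks:
  B0 = {p0, q0}
  B1 = {p1, q1}
  B2 = {p2, q2}
  B3 = {p3, q3}
p0 ∈ B0, q0 ∈ B0 → same block
Bisimilar ⇒ trace-equivalent.

trace-equivalent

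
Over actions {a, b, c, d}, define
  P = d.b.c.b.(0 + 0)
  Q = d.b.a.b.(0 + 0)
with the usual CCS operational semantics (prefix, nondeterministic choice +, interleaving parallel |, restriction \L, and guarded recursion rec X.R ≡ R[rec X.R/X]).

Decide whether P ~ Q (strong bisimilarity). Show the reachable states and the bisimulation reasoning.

not bisimilar

LTS(P): 5 reachable states
  p0 = d.b.c.b.(0 + 0) has moves ··d··> p1
  p1 = b.c.b.(0 + 0) has moves ··b··> p2
  p2 = c.b.(0 + 0) has moves ··c··> p3
  p3 = b.(0 + 0) has moves ··b··> p4
  p4 = 0 + 0 has moves (no moves)
LTS(Q): 5 reachable states
  q0 = d.b.a.b.(0 + 0) has moves ··d··> q1
  q1 = b.a.b.(0 + 0) has moves ··b··> q2
  q2 = a.b.(0 + 0) has moves ··a··> q3
  q3 = b.(0 + 0) has moves ··b··> q4
  q4 = 0 + 0 has moves (no moves)
Partition-refinement fixed point:
  B0 = {p0}
  B1 = {p1}
  B2 = {p2}
  B3 = {p3, q3}
  B4 = {p4, q4}
  B5 = {q0}
  B6 = {q1}
  B7 = {q2}
p0 ∈ B0, q0 ∈ B5 → different blocks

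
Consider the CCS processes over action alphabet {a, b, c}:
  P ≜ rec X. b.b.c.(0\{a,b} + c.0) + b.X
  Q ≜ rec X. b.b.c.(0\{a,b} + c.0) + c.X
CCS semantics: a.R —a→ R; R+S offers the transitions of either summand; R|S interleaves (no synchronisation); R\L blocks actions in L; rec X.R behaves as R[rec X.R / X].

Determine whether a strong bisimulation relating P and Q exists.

P's transition system — 5 states:
  p0 = rec X. b.b.c.(0\{a,b} + c.0) + b.X → --b--▸ p0, --b--▸ p1
  p1 = b.c.(0\{a,b} + c.0) → --b--▸ p2
  p2 = c.(0\{a,b} + c.0) → --c--▸ p3
  p3 = 0\{a,b} + c.0 → --c--▸ p4
  p4 = 0 → ∅
Q's transition system — 5 states:
  q0 = rec X. b.b.c.(0\{a,b} + c.0) + c.X → --b--▸ q1, --c--▸ q0
  q1 = b.c.(0\{a,b} + c.0) → --b--▸ q2
  q2 = c.(0\{a,b} + c.0) → --c--▸ q3
  q3 = 0\{a,b} + c.0 → --c--▸ q4
  q4 = 0 → ∅
Partition-refinement fixed point:
  B0 = {p0}
  B1 = {p1, q1}
  B2 = {p2, q2}
  B3 = {p3, q3}
  B4 = {p4, q4}
  B5 = {q0}
p0 ∈ B0, q0 ∈ B5 → different blocks

not bisimilar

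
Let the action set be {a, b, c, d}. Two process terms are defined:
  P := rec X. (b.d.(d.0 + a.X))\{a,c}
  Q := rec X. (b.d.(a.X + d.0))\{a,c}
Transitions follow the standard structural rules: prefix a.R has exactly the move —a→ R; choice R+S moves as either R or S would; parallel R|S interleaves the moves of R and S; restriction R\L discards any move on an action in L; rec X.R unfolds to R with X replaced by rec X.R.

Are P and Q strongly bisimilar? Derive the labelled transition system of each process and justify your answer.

P's transition system — 4 states:
  p0 = rec X. (b.d.(d.0 + a.X))\{a,c} | ··b··> p1
  p1 = (d.(d.0 + a.(rec X. (b.d.(d.0 + a.X))\{a,c})))\{a,c} | ··d··> p2
  p2 = (d.0 + a.(rec X. (b.d.(d.0 + a.X))\{a,c}))\{a,c} | ··d··> p3
  p3 = 0\{a,c} | (no moves)
Q's transition system — 4 states:
  q0 = rec X. (b.d.(a.X + d.0))\{a,c} | ··b··> q1
  q1 = (d.(a.(rec X. (b.d.(a.X + d.0))\{a,c}) + d.0))\{a,c} | ··d··> q2
  q2 = (a.(rec X. (b.d.(a.X + d.0))\{a,c}) + d.0)\{a,c} | ··d··> q3
  q3 = 0\{a,c} | (no moves)
Coarsest stable partition (strong bisimilarity classes):
  B0 = {p0, q0}
  B1 = {p1, q1}
  B2 = {p2, q2}
  B3 = {p3, q3}
p0 ∈ B0, q0 ∈ B0 → same block

YES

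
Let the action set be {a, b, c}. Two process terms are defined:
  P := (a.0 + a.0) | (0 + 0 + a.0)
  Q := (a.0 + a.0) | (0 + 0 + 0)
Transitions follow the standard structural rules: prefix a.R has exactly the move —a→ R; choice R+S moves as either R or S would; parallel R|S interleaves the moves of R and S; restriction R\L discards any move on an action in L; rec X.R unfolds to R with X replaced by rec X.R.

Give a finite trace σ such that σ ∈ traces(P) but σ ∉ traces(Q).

aa

Reachable graph of P (4 states):
  m0 = (a.0 + a.0) | (0 + 0 + a.0) has moves —a→ m1, —a→ m2
  m1 = (a.0 + a.0) | 0 has moves —a→ m3
  m2 = 0 | (0 + 0 + a.0) has moves —a→ m3
  m3 = 0 | 0 has moves stopped
Reachable graph of Q (2 states):
  n0 = (a.0 + a.0) | (0 + 0 + 0) has moves —a→ n1
  n1 = 0 | (0 + 0 + 0) has moves stopped
Executing aa from P (initial set {m0}):
  [1] a ⇒ {m1, m2}
  [2] a ⇒ {m3}
  P completes σ.
Executing aa from Q (initial set {n0}):
  [1] a ⇒ {n1}
  [2] a ⇒ ∅  — Q cannot continue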